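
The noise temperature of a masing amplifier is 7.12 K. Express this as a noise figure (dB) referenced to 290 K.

0.105 dB

F = 1 + T_e/T₀ = 1 + 7.12/290 = 1.02455
NF = 10 log₁₀(1.02455) = 0.105 dB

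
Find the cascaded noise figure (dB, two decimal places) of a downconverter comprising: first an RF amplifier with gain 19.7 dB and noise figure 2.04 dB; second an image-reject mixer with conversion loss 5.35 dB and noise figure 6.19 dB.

Convert to linear (a loss of L dB is a gain of −L dB): F_i = 10^(NF_i/10), G_i = 10^(G_i,dB/10)
  Stage 1: F_1 = 10^(2.04/10) = 1.600, G_1 = 10^(19.7/10) = 93.33
  Stage 2: F_2 = 10^(6.19/10) = 4.159, G_2 = 10^(−5.35/10) = 0.2917
Friis cascade:
  F = 1.600 + (4.159 − 1)/93.33 = 1.633
NF = 10 log₁₀(1.633) = 2.13 dB

2.13 dB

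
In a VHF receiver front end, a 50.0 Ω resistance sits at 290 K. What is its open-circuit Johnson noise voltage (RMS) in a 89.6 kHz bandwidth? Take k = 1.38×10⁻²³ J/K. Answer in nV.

V_n = √(4kTRB)
4kTRB = 4 × 1.38×10⁻²³ × 290 × 5.00×10¹ × 8.96×10⁴ = 7.17×10⁻¹⁴ V²
V_n = √(7.17×10⁻¹⁴) = 2.68×10⁻⁷ V = 268 nV

268 nV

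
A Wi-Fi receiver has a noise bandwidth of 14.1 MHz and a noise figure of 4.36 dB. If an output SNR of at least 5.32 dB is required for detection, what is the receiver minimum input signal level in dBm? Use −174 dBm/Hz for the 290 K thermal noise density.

−92.8 dBm

Sensitivity = −174 + 10 log₁₀(B) + NF + SNR_min
= −174 + 71.49 + 4.36 + 5.32
= −92.83 dBm → −92.8 dBm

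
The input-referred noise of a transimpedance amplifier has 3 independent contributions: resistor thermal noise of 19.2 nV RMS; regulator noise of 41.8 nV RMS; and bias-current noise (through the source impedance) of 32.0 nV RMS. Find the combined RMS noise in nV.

56.0 nV

Uncorrelated sources add in power (mean-square): V_tot = √(ΣV_i²)
V_tot = √[(1.92×10⁻⁸)² + (4.18×10⁻⁸)² + (3.20×10⁻⁸)²] = 5.60×10⁻⁸ V = 56.0 nV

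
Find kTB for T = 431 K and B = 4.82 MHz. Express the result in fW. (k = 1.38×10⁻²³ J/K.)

P_n = kTB = 1.38×10⁻²³ × 431 × 4.82×10⁶ = 2.87×10⁻¹⁴ W = 28.7 fW

28.7 fW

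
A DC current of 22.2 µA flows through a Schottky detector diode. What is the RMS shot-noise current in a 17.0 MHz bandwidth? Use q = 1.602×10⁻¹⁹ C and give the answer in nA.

I_n = √(2qI·B)
2qI·B = 2 × 1.602×10⁻¹⁹ × 2.22×10⁻⁵ × 1.70×10⁷ = 1.21×10⁻¹⁶ A²
I_n = √(1.21×10⁻¹⁶) = 1.10×10⁻⁸ A = 11.0 nA

11.0 nA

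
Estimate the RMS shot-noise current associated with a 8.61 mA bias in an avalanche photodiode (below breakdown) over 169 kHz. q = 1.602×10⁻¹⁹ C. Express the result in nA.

21.6 nA

I_n = √(2qI·B)
2qI·B = 2 × 1.602×10⁻¹⁹ × 8.61×10⁻³ × 1.69×10⁵ = 4.66×10⁻¹⁶ A²
I_n = √(4.66×10⁻¹⁶) = 2.16×10⁻⁸ A = 21.6 nA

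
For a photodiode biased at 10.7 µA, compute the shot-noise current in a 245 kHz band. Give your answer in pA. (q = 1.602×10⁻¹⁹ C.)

916 pA

I_n = √(2qI·B)
2qI·B = 2 × 1.602×10⁻¹⁹ × 1.07×10⁻⁵ × 2.45×10⁵ = 8.40×10⁻¹⁹ A²
I_n = √(8.40×10⁻¹⁹) = 9.16×10⁻¹⁰ A = 916 pA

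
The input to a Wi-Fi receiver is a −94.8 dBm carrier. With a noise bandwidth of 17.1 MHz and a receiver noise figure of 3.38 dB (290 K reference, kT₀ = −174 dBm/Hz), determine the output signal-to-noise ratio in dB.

3.5 dB

Noise floor: N = −174 + 10 log₁₀(B) + NF
10 log₁₀(1.71×10⁷) = 72.33 dB
N = −174 + 72.33 + 3.38 = −98.29 dBm
SNR = P_sig − N = −94.8 − (−98.29) = 3.49 dB → 3.5 dB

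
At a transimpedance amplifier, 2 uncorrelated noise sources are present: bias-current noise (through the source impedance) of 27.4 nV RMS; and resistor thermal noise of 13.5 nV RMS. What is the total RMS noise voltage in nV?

Uncorrelated sources add in power (mean-square): V_tot = √(ΣV_i²)
V_tot = √[(2.74×10⁻⁸)² + (1.35×10⁻⁸)²] = 3.05×10⁻⁸ V = 30.5 nV

30.5 nV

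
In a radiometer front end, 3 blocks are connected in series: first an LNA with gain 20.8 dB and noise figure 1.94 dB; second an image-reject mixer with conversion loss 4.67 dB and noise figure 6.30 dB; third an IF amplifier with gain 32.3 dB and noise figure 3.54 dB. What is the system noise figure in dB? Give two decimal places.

2.10 dB

Convert to linear (a loss of L dB is a gain of −L dB): F_i = 10^(NF_i/10), G_i = 10^(G_i,dB/10)
  Stage 1: F_1 = 10^(1.94/10) = 1.563, G_1 = 10^(20.8/10) = 120.2
  Stage 2: F_2 = 10^(6.30/10) = 4.266, G_2 = 10^(−4.67/10) = 0.3412
  Stage 3: F_3 = 10^(3.54/10) = 2.259, G_3 = 10^(32.3/10) = 1698
Friis cascade:
  F = 1.563 + (4.266 − 1)/120.2 + (2.259 − 1)/41.02 = 1.621
NF = 10 log₁₀(1.621) = 2.10 dB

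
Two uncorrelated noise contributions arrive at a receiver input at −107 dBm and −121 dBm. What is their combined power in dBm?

Convert to linear, add, convert back:
P₁ = 2.00×10⁻¹⁴ W, P₂ = 7.94×10⁻¹⁶ W
P_tot = 2.07×10⁻¹⁴ W → 10 log₁₀(P_tot / 10⁻³) = −106.8 dBm

−106.8 dBm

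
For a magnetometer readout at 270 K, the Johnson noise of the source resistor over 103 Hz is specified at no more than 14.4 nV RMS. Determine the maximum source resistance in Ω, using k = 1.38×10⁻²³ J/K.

Johnson–Nyquist: V_n = √(4kTRB) ⇒ R = V_n² / (4kTB)
4kTB = 4 × 1.38×10⁻²³ × 270 × 1.03×10² = 1.54×10⁻¹⁸
R = (1.44×10⁻⁸)² / 1.54×10⁻¹⁸ = 1.35×10² Ω = 135 Ω

135 Ω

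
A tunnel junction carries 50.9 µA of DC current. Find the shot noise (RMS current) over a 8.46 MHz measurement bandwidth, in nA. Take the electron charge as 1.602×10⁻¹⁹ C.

11.7 nA

I_n = √(2qI·B)
2qI·B = 2 × 1.602×10⁻¹⁹ × 5.09×10⁻⁵ × 8.46×10⁶ = 1.38×10⁻¹⁶ A²
I_n = √(1.38×10⁻¹⁶) = 1.17×10⁻⁸ A = 11.7 nA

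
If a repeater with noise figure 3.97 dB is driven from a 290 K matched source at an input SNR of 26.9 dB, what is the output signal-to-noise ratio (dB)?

22.93 dB

By definition F = SNR_in/SNR_out, so in dB: SNR_out = SNR_in − NF
SNR_out = 26.9 − 3.97 = 22.93 dB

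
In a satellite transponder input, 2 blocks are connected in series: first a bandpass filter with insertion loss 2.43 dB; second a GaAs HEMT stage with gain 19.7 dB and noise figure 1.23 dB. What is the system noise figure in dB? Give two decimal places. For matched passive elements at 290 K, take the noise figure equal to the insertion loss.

3.66 dB

Convert to linear (a loss of L dB is a gain of −L dB): F_i = 10^(NF_i/10), G_i = 10^(G_i,dB/10)
  Stage 1: F_1 = 10^(2.43/10) = 1.750, G_1 = 10^(−2.43/10) = 0.5715
  Stage 2: F_2 = 10^(1.23/10) = 1.327, G_2 = 10^(19.7/10) = 93.33
Friis cascade:
  F = 1.750 + (1.327 − 1)/0.5715 = 2.323
NF = 10 log₁₀(2.323) = 3.66 dB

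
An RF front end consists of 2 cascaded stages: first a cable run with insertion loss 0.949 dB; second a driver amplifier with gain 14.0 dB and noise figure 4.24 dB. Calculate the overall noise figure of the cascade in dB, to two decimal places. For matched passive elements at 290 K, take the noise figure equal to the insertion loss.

Convert to linear (a loss of L dB is a gain of −L dB): F_i = 10^(NF_i/10), G_i = 10^(G_i,dB/10)
  Stage 1: F_1 = 10^(0.949/10) = 1.244, G_1 = 10^(−0.949/10) = 0.8037
  Stage 2: F_2 = 10^(4.24/10) = 2.655, G_2 = 10^(14.0/10) = 25.12
Friis cascade:
  F = 1.244 + (2.655 − 1)/0.8037 = 3.303
NF = 10 log₁₀(3.303) = 5.19 dB

5.19 dB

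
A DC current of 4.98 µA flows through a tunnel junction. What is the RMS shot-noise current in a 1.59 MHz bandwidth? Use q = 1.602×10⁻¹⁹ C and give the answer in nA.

I_n = √(2qI·B)
2qI·B = 2 × 1.602×10⁻¹⁹ × 4.98×10⁻⁶ × 1.59×10⁶ = 2.54×10⁻¹⁸ A²
I_n = √(2.54×10⁻¹⁸) = 1.59×10⁻⁹ A = 1.59 nA

1.59 nA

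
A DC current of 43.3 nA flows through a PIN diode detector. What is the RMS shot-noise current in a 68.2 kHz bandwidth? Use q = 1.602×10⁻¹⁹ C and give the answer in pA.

30.8 pA

I_n = √(2qI·B)
2qI·B = 2 × 1.602×10⁻¹⁹ × 4.33×10⁻⁸ × 6.82×10⁴ = 9.46×10⁻²² A²
I_n = √(9.46×10⁻²²) = 3.08×10⁻¹¹ A = 30.8 pA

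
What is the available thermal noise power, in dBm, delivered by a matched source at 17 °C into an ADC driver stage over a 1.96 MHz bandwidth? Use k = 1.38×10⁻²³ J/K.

T = 17 °C + 273.15 = 290.15 K
P_n = kTB = 1.38×10⁻²³ × 290.15 × 1.96×10⁶ = 7.85×10⁻¹⁵ W
In dBm: 10 log₁₀(7.85×10⁻¹⁵ / 10⁻³) = −111.1 dBm

−111.1 dBm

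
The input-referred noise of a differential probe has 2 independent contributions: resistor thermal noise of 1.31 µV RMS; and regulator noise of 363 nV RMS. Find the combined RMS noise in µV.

Uncorrelated sources add in power (mean-square): V_tot = √(ΣV_i²)
V_tot = √[(1.31×10⁻⁶)² + (3.63×10⁻⁷)²] = 1.36×10⁻⁶ V = 1.36 µV

1.36 µV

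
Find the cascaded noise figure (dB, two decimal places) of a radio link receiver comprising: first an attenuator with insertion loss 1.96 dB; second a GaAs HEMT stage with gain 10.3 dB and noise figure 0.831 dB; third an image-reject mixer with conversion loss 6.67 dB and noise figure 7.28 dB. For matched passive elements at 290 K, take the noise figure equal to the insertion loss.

4.05 dB

Convert to linear (a loss of L dB is a gain of −L dB): F_i = 10^(NF_i/10), G_i = 10^(G_i,dB/10)
  Stage 1: F_1 = 10^(1.96/10) = 1.570, G_1 = 10^(−1.96/10) = 0.6368
  Stage 2: F_2 = 10^(0.831/10) = 1.211, G_2 = 10^(10.3/10) = 10.72
  Stage 3: F_3 = 10^(7.28/10) = 5.346, G_3 = 10^(−6.67/10) = 0.2153
Friis cascade:
  F = 1.570 + (1.211 − 1)/0.6368 + (5.346 − 1)/6.823 = 2.538
NF = 10 log₁₀(2.538) = 4.05 dB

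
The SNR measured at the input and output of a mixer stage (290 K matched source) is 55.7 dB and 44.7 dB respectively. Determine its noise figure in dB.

11.0 dB

NF (dB) = SNR_in(dB) − SNR_out(dB) when the source is at T₀
NF = 55.7 − 44.7 = 11.0 dB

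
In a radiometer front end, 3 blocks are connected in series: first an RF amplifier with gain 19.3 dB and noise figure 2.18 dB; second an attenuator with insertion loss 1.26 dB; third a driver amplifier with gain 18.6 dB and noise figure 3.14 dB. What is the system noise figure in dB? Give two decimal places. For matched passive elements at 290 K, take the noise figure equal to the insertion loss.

Convert to linear (a loss of L dB is a gain of −L dB): F_i = 10^(NF_i/10), G_i = 10^(G_i,dB/10)
  Stage 1: F_1 = 10^(2.18/10) = 1.652, G_1 = 10^(19.3/10) = 85.11
  Stage 2: F_2 = 10^(1.26/10) = 1.337, G_2 = 10^(−1.26/10) = 0.7482
  Stage 3: F_3 = 10^(3.14/10) = 2.061, G_3 = 10^(18.6/10) = 72.44
Friis cascade:
  F = 1.652 + (1.337 − 1)/85.11 + (2.061 − 1)/63.68 = 1.673
NF = 10 log₁₀(1.673) = 2.23 dB

2.23 dB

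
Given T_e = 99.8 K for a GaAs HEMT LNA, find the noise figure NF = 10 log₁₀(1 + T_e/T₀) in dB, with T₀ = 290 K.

F = 1 + T_e/T₀ = 1 + 99.8/290 = 1.34414
NF = 10 log₁₀(1.34414) = 1.28 dB

1.28 dB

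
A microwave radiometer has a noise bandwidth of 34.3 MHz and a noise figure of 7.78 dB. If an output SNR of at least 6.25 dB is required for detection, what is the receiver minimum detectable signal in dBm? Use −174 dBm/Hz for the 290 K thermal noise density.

Sensitivity = −174 + 10 log₁₀(B) + NF + SNR_min
= −174 + 75.35 + 7.78 + 6.25
= −84.62 dBm → −84.6 dBm

−84.6 dBm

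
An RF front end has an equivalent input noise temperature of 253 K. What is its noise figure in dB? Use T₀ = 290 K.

2.72 dB

F = 1 + T_e/T₀ = 1 + 253/290 = 1.87241
NF = 10 log₁₀(1.87241) = 2.72 dB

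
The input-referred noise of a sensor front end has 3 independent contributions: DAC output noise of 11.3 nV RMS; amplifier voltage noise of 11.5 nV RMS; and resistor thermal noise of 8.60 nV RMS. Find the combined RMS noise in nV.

18.3 nV

Uncorrelated sources add in power (mean-square): V_tot = √(ΣV_i²)
V_tot = √[(1.13×10⁻⁸)² + (1.15×10⁻⁸)² + (8.60×10⁻⁹)²] = 1.83×10⁻⁸ V = 18.3 nV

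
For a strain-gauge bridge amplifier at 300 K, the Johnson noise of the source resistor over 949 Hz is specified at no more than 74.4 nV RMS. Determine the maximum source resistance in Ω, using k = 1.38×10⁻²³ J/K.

Johnson–Nyquist: V_n = √(4kTRB) ⇒ R = V_n² / (4kTB)
4kTB = 4 × 1.38×10⁻²³ × 300 × 9.49×10² = 1.57×10⁻¹⁷
R = (7.44×10⁻⁸)² / 1.57×10⁻¹⁷ = 3.52×10² Ω = 352 Ω

352 Ω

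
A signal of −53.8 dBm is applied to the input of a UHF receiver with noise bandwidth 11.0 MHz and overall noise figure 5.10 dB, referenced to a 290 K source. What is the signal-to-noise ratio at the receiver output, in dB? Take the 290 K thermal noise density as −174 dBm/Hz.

44.7 dB

Noise floor: N = −174 + 10 log₁₀(B) + NF
10 log₁₀(1.10×10⁷) = 70.41 dB
N = −174 + 70.41 + 5.10 = −98.49 dBm
SNR = P_sig − N = −53.8 − (−98.49) = 44.69 dB → 44.7 dB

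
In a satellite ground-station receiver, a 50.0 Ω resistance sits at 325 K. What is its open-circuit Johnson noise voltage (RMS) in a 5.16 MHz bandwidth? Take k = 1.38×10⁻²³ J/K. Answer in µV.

2.15 µV

V_n = √(4kTRB)
4kTRB = 4 × 1.38×10⁻²³ × 325 × 5.00×10¹ × 5.16×10⁶ = 4.63×10⁻¹² V²
V_n = √(4.63×10⁻¹²) = 2.15×10⁻⁶ V = 2.15 µV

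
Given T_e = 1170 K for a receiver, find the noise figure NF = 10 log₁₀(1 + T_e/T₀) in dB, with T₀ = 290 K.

F = 1 + T_e/T₀ = 1 + 1170/290 = 5.03448
NF = 10 log₁₀(5.03448) = 7.02 dB

7.02 dB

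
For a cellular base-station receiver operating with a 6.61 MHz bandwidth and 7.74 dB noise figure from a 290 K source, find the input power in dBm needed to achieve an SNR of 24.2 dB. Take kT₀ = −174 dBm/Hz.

−73.9 dBm

Sensitivity = −174 + 10 log₁₀(B) + NF + SNR_min
= −174 + 68.2 + 7.74 + 24.2
= −73.86 dBm → −73.9 dBm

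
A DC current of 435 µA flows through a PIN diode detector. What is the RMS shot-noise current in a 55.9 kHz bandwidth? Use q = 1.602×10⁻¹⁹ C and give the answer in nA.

I_n = √(2qI·B)
2qI·B = 2 × 1.602×10⁻¹⁹ × 4.35×10⁻⁴ × 5.59×10⁴ = 7.79×10⁻¹⁸ A²
I_n = √(7.79×10⁻¹⁸) = 2.79×10⁻⁹ A = 2.79 nA

2.79 nA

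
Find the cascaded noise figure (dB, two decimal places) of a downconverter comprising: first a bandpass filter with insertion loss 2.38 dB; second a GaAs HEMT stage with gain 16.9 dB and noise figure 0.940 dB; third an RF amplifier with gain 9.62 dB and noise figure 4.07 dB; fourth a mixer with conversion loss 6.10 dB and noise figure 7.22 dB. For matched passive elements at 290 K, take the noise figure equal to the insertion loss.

Convert to linear (a loss of L dB is a gain of −L dB): F_i = 10^(NF_i/10), G_i = 10^(G_i,dB/10)
  Stage 1: F_1 = 10^(2.38/10) = 1.730, G_1 = 10^(−2.38/10) = 0.5781
  Stage 2: F_2 = 10^(0.940/10) = 1.242, G_2 = 10^(16.9/10) = 48.98
  Stage 3: F_3 = 10^(4.07/10) = 2.553, G_3 = 10^(9.62/10) = 9.162
  Stage 4: F_4 = 10^(7.22/10) = 5.272, G_4 = 10^(−6.10/10) = 0.2455
Friis cascade:
  F = 1.730 + (1.242 − 1)/0.5781 + (2.553 − 1)/28.31 + (5.272 − 1)/259.4 = 2.219
NF = 10 log₁₀(2.219) = 3.46 dB

3.46 dB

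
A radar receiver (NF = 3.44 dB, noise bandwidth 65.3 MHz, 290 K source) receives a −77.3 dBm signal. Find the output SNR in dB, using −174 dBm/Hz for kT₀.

15.1 dB

Noise floor: N = −174 + 10 log₁₀(B) + NF
10 log₁₀(6.53×10⁷) = 78.15 dB
N = −174 + 78.15 + 3.44 = −92.41 dBm
SNR = P_sig − N = −77.3 − (−92.41) = 15.11 dB → 15.1 dB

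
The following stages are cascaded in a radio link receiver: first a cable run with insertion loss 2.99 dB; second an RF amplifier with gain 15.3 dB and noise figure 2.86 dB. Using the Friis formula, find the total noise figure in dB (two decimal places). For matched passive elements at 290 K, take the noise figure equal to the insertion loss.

5.85 dB

Convert to linear (a loss of L dB is a gain of −L dB): F_i = 10^(NF_i/10), G_i = 10^(G_i,dB/10)
  Stage 1: F_1 = 10^(2.99/10) = 1.991, G_1 = 10^(−2.99/10) = 0.5023
  Stage 2: F_2 = 10^(2.86/10) = 1.932, G_2 = 10^(15.3/10) = 33.88
Friis cascade:
  F = 1.991 + (1.932 − 1)/0.5023 = 3.846
NF = 10 log₁₀(3.846) = 5.85 dB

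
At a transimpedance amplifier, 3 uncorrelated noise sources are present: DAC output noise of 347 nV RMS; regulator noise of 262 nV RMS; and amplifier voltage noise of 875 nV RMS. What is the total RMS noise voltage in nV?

977 nV

Uncorrelated sources add in power (mean-square): V_tot = √(ΣV_i²)
V_tot = √[(3.47×10⁻⁷)² + (2.62×10⁻⁷)² + (8.75×10⁻⁷)²] = 9.77×10⁻⁷ V = 977 nV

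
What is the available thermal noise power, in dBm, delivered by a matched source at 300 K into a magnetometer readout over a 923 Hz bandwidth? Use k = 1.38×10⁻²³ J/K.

P_n = kTB = 1.38×10⁻²³ × 300 × 9.23×10² = 3.82×10⁻¹⁸ W
In dBm: 10 log₁₀(3.82×10⁻¹⁸ / 10⁻³) = −144.2 dBm

−144.2 dBm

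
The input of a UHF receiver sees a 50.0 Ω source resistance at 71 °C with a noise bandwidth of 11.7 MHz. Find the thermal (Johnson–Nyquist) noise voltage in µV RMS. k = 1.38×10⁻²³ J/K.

3.33 µV

T = 71 °C + 273.15 = 344.15 K
V_n = √(4kTRB)
4kTRB = 4 × 1.38×10⁻²³ × 344.15 × 5.00×10¹ × 1.17×10⁷ = 1.11×10⁻¹¹ V²
V_n = √(1.11×10⁻¹¹) = 3.33×10⁻⁶ V = 3.33 µV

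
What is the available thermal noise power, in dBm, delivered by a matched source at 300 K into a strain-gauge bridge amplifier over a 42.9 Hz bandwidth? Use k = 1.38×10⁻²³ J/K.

−157.5 dBm

P_n = kTB = 1.38×10⁻²³ × 300 × 4.29×10¹ = 1.78×10⁻¹⁹ W
In dBm: 10 log₁₀(1.78×10⁻¹⁹ / 10⁻³) = −157.5 dBm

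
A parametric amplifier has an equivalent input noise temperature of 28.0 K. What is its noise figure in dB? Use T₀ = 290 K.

0.400 dB

F = 1 + T_e/T₀ = 1 + 28.0/290 = 1.09655
NF = 10 log₁₀(1.09655) = 0.400 dB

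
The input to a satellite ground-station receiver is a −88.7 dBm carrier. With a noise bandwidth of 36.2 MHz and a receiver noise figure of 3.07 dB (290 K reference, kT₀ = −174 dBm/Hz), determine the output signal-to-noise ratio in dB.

Noise floor: N = −174 + 10 log₁₀(B) + NF
10 log₁₀(3.62×10⁷) = 75.59 dB
N = −174 + 75.59 + 3.07 = −95.34 dBm
SNR = P_sig − N = −88.7 − (−95.34) = 6.64 dB → 6.6 dB

6.6 dB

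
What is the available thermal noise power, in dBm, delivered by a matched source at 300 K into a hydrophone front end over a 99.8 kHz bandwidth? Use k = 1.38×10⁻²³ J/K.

P_n = kTB = 1.38×10⁻²³ × 300 × 9.98×10⁴ = 4.13×10⁻¹⁶ W
In dBm: 10 log₁₀(4.13×10⁻¹⁶ / 10⁻³) = −123.8 dBm

−123.8 dBm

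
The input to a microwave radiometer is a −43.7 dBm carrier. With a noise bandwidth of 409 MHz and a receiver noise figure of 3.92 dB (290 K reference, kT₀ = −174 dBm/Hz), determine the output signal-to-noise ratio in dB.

Noise floor: N = −174 + 10 log₁₀(B) + NF
10 log₁₀(4.09×10⁸) = 86.12 dB
N = −174 + 86.12 + 3.92 = −83.96 dBm
SNR = P_sig − N = −43.7 − (−83.96) = 40.26 dB → 40.3 dB

40.3 dB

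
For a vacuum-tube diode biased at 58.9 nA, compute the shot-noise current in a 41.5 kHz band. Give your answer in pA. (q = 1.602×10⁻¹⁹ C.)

28.0 pA

I_n = √(2qI·B)
2qI·B = 2 × 1.602×10⁻¹⁹ × 5.89×10⁻⁸ × 4.15×10⁴ = 7.83×10⁻²² A²
I_n = √(7.83×10⁻²²) = 2.80×10⁻¹¹ A = 28.0 pA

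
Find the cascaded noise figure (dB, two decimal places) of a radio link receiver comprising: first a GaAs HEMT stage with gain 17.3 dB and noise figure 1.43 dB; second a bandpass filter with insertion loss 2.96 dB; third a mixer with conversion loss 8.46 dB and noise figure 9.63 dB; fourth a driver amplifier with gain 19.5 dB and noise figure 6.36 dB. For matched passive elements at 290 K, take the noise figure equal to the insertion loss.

Convert to linear (a loss of L dB is a gain of −L dB): F_i = 10^(NF_i/10), G_i = 10^(G_i,dB/10)
  Stage 1: F_1 = 10^(1.43/10) = 1.390, G_1 = 10^(17.3/10) = 53.70
  Stage 2: F_2 = 10^(2.96/10) = 1.977, G_2 = 10^(−2.96/10) = 0.5058
  Stage 3: F_3 = 10^(9.63/10) = 9.183, G_3 = 10^(−8.46/10) = 0.1426
  Stage 4: F_4 = 10^(6.36/10) = 4.325, G_4 = 10^(19.5/10) = 89.13
Friis cascade:
  F = 1.390 + (1.977 − 1)/53.70 + (9.183 − 1)/27.16 + (4.325 − 1)/3.873 = 2.568
NF = 10 log₁₀(2.568) = 4.10 dB

4.10 dB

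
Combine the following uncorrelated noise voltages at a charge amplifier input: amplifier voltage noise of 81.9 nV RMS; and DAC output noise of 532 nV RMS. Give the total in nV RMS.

538 nV

Uncorrelated sources add in power (mean-square): V_tot = √(ΣV_i²)
V_tot = √[(8.19×10⁻⁸)² + (5.32×10⁻⁷)²] = 5.38×10⁻⁷ V = 538 nV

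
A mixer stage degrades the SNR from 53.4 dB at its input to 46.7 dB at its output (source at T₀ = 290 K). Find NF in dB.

6.7 dB

NF (dB) = SNR_in(dB) − SNR_out(dB) when the source is at T₀
NF = 53.4 − 46.7 = 6.7 dB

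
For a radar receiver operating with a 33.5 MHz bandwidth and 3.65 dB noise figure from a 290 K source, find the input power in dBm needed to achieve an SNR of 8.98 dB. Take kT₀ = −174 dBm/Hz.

Sensitivity = −174 + 10 log₁₀(B) + NF + SNR_min
= −174 + 75.25 + 3.65 + 8.98
= −86.12 dBm → −86.1 dBm

−86.1 dBm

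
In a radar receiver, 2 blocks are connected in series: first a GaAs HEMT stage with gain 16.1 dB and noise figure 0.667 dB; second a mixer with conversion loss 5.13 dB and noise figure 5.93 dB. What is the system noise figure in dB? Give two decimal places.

0.93 dB

Convert to linear (a loss of L dB is a gain of −L dB): F_i = 10^(NF_i/10), G_i = 10^(G_i,dB/10)
  Stage 1: F_1 = 10^(0.667/10) = 1.166, G_1 = 10^(16.1/10) = 40.74
  Stage 2: F_2 = 10^(5.93/10) = 3.917, G_2 = 10^(−5.13/10) = 0.3069
Friis cascade:
  F = 1.166 + (3.917 − 1)/40.74 = 1.238
NF = 10 log₁₀(1.238) = 0.93 dB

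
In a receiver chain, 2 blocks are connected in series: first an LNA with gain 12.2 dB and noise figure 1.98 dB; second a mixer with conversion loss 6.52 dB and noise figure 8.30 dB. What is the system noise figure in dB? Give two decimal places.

2.84 dB

Convert to linear (a loss of L dB is a gain of −L dB): F_i = 10^(NF_i/10), G_i = 10^(G_i,dB/10)
  Stage 1: F_1 = 10^(1.98/10) = 1.578, G_1 = 10^(12.2/10) = 16.60
  Stage 2: F_2 = 10^(8.30/10) = 6.761, G_2 = 10^(−6.52/10) = 0.2228
Friis cascade:
  F = 1.578 + (6.761 − 1)/16.60 = 1.925
NF = 10 log₁₀(1.925) = 2.84 dB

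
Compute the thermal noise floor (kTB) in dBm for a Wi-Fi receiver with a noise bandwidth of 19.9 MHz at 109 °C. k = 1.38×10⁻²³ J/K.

−99.8 dBm

T = 109 °C + 273.15 = 382.15 K
P_n = kTB = 1.38×10⁻²³ × 382.15 × 1.99×10⁷ = 1.05×10⁻¹³ W
In dBm: 10 log₁₀(1.05×10⁻¹³ / 10⁻³) = −99.8 dBm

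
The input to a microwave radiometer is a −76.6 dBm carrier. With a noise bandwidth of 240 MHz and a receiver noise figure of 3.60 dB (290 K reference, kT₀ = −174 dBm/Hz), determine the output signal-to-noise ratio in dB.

10.0 dB

Noise floor: N = −174 + 10 log₁₀(B) + NF
10 log₁₀(2.40×10⁸) = 83.8 dB
N = −174 + 83.8 + 3.60 = −86.60 dBm
SNR = P_sig − N = −76.6 − (−86.60) = 10.00 dB → 10.0 dB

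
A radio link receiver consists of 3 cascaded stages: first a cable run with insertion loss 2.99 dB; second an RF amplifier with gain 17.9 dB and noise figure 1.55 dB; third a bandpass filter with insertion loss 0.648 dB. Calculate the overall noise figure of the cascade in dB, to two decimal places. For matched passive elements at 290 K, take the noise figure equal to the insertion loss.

Convert to linear (a loss of L dB is a gain of −L dB): F_i = 10^(NF_i/10), G_i = 10^(G_i,dB/10)
  Stage 1: F_1 = 10^(2.99/10) = 1.991, G_1 = 10^(−2.99/10) = 0.5023
  Stage 2: F_2 = 10^(1.55/10) = 1.429, G_2 = 10^(17.9/10) = 61.66
  Stage 3: F_3 = 10^(0.648/10) = 1.161, G_3 = 10^(−0.648/10) = 0.8614
Friis cascade:
  F = 1.991 + (1.429 − 1)/0.5023 + (1.161 − 1)/30.97 = 2.850
NF = 10 log₁₀(2.850) = 4.55 dB

4.55 dB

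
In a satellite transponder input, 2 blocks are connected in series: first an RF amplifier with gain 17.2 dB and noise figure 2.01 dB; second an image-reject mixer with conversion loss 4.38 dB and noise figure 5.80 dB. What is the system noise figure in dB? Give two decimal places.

Convert to linear (a loss of L dB is a gain of −L dB): F_i = 10^(NF_i/10), G_i = 10^(G_i,dB/10)
  Stage 1: F_1 = 10^(2.01/10) = 1.589, G_1 = 10^(17.2/10) = 52.48
  Stage 2: F_2 = 10^(5.80/10) = 3.802, G_2 = 10^(−4.38/10) = 0.3648
Friis cascade:
  F = 1.589 + (3.802 − 1)/52.48 = 1.642
NF = 10 log₁₀(1.642) = 2.15 dB

2.15 dB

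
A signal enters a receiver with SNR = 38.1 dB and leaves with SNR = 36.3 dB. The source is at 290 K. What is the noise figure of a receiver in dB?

1.8 dB

NF (dB) = SNR_in(dB) − SNR_out(dB) when the source is at T₀
NF = 38.1 − 36.3 = 1.8 dB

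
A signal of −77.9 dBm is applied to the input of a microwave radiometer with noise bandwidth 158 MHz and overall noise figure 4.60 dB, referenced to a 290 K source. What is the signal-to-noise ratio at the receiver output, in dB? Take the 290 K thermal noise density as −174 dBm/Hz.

9.5 dB

Noise floor: N = −174 + 10 log₁₀(B) + NF
10 log₁₀(1.58×10⁸) = 81.99 dB
N = −174 + 81.99 + 4.60 = −87.41 dBm
SNR = P_sig − N = −77.9 − (−87.41) = 9.51 dB → 9.5 dB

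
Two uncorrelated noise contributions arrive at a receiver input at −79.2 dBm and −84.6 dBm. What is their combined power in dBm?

−78.1 dBm

Convert to linear, add, convert back:
P₁ = 1.20×10⁻¹¹ W, P₂ = 3.47×10⁻¹² W
P_tot = 1.55×10⁻¹¹ W → 10 log₁₀(P_tot / 10⁻³) = −78.1 dBm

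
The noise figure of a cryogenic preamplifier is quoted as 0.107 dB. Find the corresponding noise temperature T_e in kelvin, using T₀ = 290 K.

F = 10^(0.107/10) = 1.02494
T_e = (F − 1)·T₀ = (1.02494 − 1) × 290 = 7.23 K

7.23 K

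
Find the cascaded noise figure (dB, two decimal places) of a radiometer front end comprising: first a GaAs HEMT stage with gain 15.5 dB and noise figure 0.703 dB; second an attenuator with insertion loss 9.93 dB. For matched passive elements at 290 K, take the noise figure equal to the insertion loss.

Convert to linear (a loss of L dB is a gain of −L dB): F_i = 10^(NF_i/10), G_i = 10^(G_i,dB/10)
  Stage 1: F_1 = 10^(0.703/10) = 1.176, G_1 = 10^(15.5/10) = 35.48
  Stage 2: F_2 = 10^(9.93/10) = 9.840, G_2 = 10^(−9.93/10) = 0.1016
Friis cascade:
  F = 1.176 + (9.840 − 1)/35.48 = 1.425
NF = 10 log₁₀(1.425) = 1.54 dB

1.54 dB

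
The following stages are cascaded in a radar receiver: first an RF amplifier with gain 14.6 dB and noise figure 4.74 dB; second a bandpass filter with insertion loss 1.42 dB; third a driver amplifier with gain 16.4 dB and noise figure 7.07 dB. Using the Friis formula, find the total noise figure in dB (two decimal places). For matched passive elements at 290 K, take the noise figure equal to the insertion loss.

Convert to linear (a loss of L dB is a gain of −L dB): F_i = 10^(NF_i/10), G_i = 10^(G_i,dB/10)
  Stage 1: F_1 = 10^(4.74/10) = 2.979, G_1 = 10^(14.6/10) = 28.84
  Stage 2: F_2 = 10^(1.42/10) = 1.387, G_2 = 10^(−1.42/10) = 0.7211
  Stage 3: F_3 = 10^(7.07/10) = 5.093, G_3 = 10^(16.4/10) = 43.65
Friis cascade:
  F = 2.979 + (1.387 − 1)/28.84 + (5.093 − 1)/20.80 = 3.189
NF = 10 log₁₀(3.189) = 5.04 dB

5.04 dB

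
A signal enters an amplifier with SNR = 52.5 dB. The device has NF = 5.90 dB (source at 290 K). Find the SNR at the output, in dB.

By definition F = SNR_in/SNR_out, so in dB: SNR_out = SNR_in − NF
SNR_out = 52.5 − 5.90 = 46.60 dB

46.60 dB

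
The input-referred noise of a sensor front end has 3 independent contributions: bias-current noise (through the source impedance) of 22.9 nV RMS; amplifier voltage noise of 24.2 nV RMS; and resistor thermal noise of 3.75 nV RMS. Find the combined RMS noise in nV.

33.5 nV

Uncorrelated sources add in power (mean-square): V_tot = √(ΣV_i²)
V_tot = √[(2.29×10⁻⁸)² + (2.42×10⁻⁸)² + (3.75×10⁻⁹)²] = 3.35×10⁻⁸ V = 33.5 nV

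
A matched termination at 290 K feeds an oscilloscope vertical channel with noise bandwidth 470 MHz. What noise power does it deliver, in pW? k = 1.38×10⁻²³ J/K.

P_n = kTB = 1.38×10⁻²³ × 290 × 4.70×10⁸ = 1.88×10⁻¹² W = 1.88 pW

1.88 pW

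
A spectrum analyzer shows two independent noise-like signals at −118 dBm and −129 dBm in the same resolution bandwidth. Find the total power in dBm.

−117.7 dBm

Convert to linear, add, convert back:
P₁ = 1.58×10⁻¹⁵ W, P₂ = 1.26×10⁻¹⁶ W
P_tot = 1.71×10⁻¹⁵ W → 10 log₁₀(P_tot / 10⁻³) = −117.7 dBm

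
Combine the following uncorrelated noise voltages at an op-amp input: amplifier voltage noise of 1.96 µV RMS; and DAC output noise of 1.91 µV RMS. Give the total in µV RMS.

2.74 µV

Uncorrelated sources add in power (mean-square): V_tot = √(ΣV_i²)
V_tot = √[(1.96×10⁻⁶)² + (1.91×10⁻⁶)²] = 2.74×10⁻⁶ V = 2.74 µV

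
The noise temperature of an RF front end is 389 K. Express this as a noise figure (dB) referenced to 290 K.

3.69 dB

F = 1 + T_e/T₀ = 1 + 389/290 = 2.34138
NF = 10 log₁₀(2.34138) = 3.69 dB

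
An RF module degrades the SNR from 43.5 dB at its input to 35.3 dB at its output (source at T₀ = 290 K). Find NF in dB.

NF (dB) = SNR_in(dB) − SNR_out(dB) when the source is at T₀
NF = 43.5 − 35.3 = 8.2 dB

8.2 dB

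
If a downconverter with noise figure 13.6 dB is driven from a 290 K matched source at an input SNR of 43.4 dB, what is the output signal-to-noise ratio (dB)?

29.8 dB

By definition F = SNR_in/SNR_out, so in dB: SNR_out = SNR_in − NF
SNR_out = 43.4 − 13.6 = 29.8 dB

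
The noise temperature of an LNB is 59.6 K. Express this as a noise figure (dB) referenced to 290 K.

F = 1 + T_e/T₀ = 1 + 59.6/290 = 1.20552
NF = 10 log₁₀(1.20552) = 0.812 dB

0.812 dB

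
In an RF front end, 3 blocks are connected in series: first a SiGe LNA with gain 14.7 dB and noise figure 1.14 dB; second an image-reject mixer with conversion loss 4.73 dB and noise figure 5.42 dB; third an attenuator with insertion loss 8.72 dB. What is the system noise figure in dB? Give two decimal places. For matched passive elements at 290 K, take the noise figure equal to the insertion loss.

3.08 dB

Convert to linear (a loss of L dB is a gain of −L dB): F_i = 10^(NF_i/10), G_i = 10^(G_i,dB/10)
  Stage 1: F_1 = 10^(1.14/10) = 1.300, G_1 = 10^(14.7/10) = 29.51
  Stage 2: F_2 = 10^(5.42/10) = 3.483, G_2 = 10^(−4.73/10) = 0.3365
  Stage 3: F_3 = 10^(8.72/10) = 7.447, G_3 = 10^(−8.72/10) = 0.1343
Friis cascade:
  F = 1.300 + (3.483 − 1)/29.51 + (7.447 − 1)/9.931 = 2.034
NF = 10 log₁₀(2.034) = 3.08 dB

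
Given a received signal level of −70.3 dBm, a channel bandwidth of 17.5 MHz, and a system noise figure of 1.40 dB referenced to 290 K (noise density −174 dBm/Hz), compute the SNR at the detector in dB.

29.9 dB

Noise floor: N = −174 + 10 log₁₀(B) + NF
10 log₁₀(1.75×10⁷) = 72.43 dB
N = −174 + 72.43 + 1.40 = −100.17 dBm
SNR = P_sig − N = −70.3 − (−100.17) = 29.87 dB → 29.9 dB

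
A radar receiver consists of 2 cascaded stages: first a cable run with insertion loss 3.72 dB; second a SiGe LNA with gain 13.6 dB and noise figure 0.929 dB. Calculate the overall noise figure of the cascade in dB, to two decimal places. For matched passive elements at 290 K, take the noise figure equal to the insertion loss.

Convert to linear (a loss of L dB is a gain of −L dB): F_i = 10^(NF_i/10), G_i = 10^(G_i,dB/10)
  Stage 1: F_1 = 10^(3.72/10) = 2.355, G_1 = 10^(−3.72/10) = 0.4246
  Stage 2: F_2 = 10^(0.929/10) = 1.239, G_2 = 10^(13.6/10) = 22.91
Friis cascade:
  F = 2.355 + (1.239 − 1)/0.4246 = 2.917
NF = 10 log₁₀(2.917) = 4.65 dB

4.65 dB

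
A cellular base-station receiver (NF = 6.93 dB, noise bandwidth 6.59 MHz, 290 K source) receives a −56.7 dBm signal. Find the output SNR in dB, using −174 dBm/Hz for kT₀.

Noise floor: N = −174 + 10 log₁₀(B) + NF
10 log₁₀(6.59×10⁶) = 68.19 dB
N = −174 + 68.19 + 6.93 = −98.88 dBm
SNR = P_sig − N = −56.7 − (−98.88) = 42.18 dB → 42.2 dB

42.2 dB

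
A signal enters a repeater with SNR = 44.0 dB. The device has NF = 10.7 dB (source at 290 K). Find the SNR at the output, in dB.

33.3 dB

By definition F = SNR_in/SNR_out, so in dB: SNR_out = SNR_in − NF
SNR_out = 44.0 − 10.7 = 33.3 dB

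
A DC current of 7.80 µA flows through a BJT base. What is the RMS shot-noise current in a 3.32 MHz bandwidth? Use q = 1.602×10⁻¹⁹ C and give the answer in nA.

2.88 nA

I_n = √(2qI·B)
2qI·B = 2 × 1.602×10⁻¹⁹ × 7.80×10⁻⁶ × 3.32×10⁶ = 8.30×10⁻¹⁸ A²
I_n = √(8.30×10⁻¹⁸) = 2.88×10⁻⁹ A = 2.88 nA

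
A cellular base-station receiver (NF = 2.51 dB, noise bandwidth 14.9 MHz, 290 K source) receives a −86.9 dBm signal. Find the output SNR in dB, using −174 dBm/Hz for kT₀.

12.9 dB

Noise floor: N = −174 + 10 log₁₀(B) + NF
10 log₁₀(1.49×10⁷) = 71.73 dB
N = −174 + 71.73 + 2.51 = −99.76 dBm
SNR = P_sig − N = −86.9 − (−99.76) = 12.86 dB → 12.9 dB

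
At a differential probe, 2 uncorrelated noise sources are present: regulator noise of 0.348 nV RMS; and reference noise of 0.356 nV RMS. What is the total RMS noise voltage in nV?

Uncorrelated sources add in power (mean-square): V_tot = √(ΣV_i²)
V_tot = √[(3.48×10⁻¹⁰)² + (3.56×10⁻¹⁰)²] = 4.98×10⁻¹⁰ V = 0.498 nV

0.498 nV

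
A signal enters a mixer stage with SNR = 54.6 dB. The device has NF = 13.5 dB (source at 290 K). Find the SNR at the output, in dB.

41.1 dB

By definition F = SNR_in/SNR_out, so in dB: SNR_out = SNR_in − NF
SNR_out = 54.6 − 13.5 = 41.1 dB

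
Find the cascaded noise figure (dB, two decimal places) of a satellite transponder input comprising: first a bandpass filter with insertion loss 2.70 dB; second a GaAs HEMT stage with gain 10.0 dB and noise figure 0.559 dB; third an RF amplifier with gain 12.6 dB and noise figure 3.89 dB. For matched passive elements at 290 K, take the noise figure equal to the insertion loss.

Convert to linear (a loss of L dB is a gain of −L dB): F_i = 10^(NF_i/10), G_i = 10^(G_i,dB/10)
  Stage 1: F_1 = 10^(2.70/10) = 1.862, G_1 = 10^(−2.70/10) = 0.5370
  Stage 2: F_2 = 10^(0.559/10) = 1.137, G_2 = 10^(10.0/10) = 10.00
  Stage 3: F_3 = 10^(3.89/10) = 2.449, G_3 = 10^(12.6/10) = 18.20
Friis cascade:
  F = 1.862 + (1.137 − 1)/0.5370 + (2.449 − 1)/5.370 = 2.388
NF = 10 log₁₀(2.388) = 3.78 dB

3.78 dB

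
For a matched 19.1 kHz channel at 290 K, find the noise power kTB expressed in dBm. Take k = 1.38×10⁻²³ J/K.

P_n = kTB = 1.38×10⁻²³ × 290 × 1.91×10⁴ = 7.64×10⁻¹⁷ W
In dBm: 10 log₁₀(7.64×10⁻¹⁷ / 10⁻³) = −131.2 dBm

−131.2 dBm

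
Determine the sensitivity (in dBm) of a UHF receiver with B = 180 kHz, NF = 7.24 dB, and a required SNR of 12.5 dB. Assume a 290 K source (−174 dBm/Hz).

Sensitivity = −174 + 10 log₁₀(B) + NF + SNR_min
= −174 + 52.55 + 7.24 + 12.5
= −101.71 dBm → −101.7 dBm

−101.7 dBm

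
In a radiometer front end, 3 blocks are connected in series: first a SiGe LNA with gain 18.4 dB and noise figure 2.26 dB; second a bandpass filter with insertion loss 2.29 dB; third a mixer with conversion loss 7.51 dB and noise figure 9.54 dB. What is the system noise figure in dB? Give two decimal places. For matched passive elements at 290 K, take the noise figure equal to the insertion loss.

Convert to linear (a loss of L dB is a gain of −L dB): F_i = 10^(NF_i/10), G_i = 10^(G_i,dB/10)
  Stage 1: F_1 = 10^(2.26/10) = 1.683, G_1 = 10^(18.4/10) = 69.18
  Stage 2: F_2 = 10^(2.29/10) = 1.694, G_2 = 10^(−2.29/10) = 0.5902
  Stage 3: F_3 = 10^(9.54/10) = 8.995, G_3 = 10^(−7.51/10) = 0.1774
Friis cascade:
  F = 1.683 + (1.694 − 1)/69.18 + (8.995 − 1)/40.83 = 1.889
NF = 10 log₁₀(1.889) = 2.76 dB

2.76 dB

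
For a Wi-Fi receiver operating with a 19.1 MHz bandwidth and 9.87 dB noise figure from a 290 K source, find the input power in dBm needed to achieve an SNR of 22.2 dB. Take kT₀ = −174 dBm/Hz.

Sensitivity = −174 + 10 log₁₀(B) + NF + SNR_min
= −174 + 72.81 + 9.87 + 22.2
= −69.12 dBm → −69.1 dBm

−69.1 dBm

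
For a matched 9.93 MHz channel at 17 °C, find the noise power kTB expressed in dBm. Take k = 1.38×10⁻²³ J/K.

T = 17 °C + 273.15 = 290.15 K
P_n = kTB = 1.38×10⁻²³ × 290.15 × 9.93×10⁶ = 3.98×10⁻¹⁴ W
In dBm: 10 log₁₀(3.98×10⁻¹⁴ / 10⁻³) = −104.0 dBm

−104.0 dBm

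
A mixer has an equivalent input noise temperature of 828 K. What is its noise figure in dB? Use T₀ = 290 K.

F = 1 + T_e/T₀ = 1 + 828/290 = 3.85517
NF = 10 log₁₀(3.85517) = 5.86 dB

5.86 dB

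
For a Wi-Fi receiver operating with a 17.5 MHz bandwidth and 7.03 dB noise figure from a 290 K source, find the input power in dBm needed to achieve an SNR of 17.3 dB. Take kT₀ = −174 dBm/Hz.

−77.2 dBm

Sensitivity = −174 + 10 log₁₀(B) + NF + SNR_min
= −174 + 72.43 + 7.03 + 17.3
= −77.24 dBm → −77.2 dBm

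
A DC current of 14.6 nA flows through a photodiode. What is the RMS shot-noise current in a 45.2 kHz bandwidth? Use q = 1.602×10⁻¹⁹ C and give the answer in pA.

I_n = √(2qI·B)
2qI·B = 2 × 1.602×10⁻¹⁹ × 1.46×10⁻⁸ × 4.52×10⁴ = 2.11×10⁻²² A²
I_n = √(2.11×10⁻²²) = 1.45×10⁻¹¹ A = 14.5 pA

14.5 pA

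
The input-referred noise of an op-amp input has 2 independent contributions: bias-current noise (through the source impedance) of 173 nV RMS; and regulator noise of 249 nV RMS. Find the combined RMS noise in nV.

303 nV

Uncorrelated sources add in power (mean-square): V_tot = √(ΣV_i²)
V_tot = √[(1.73×10⁻⁷)² + (2.49×10⁻⁷)²] = 3.03×10⁻⁷ V = 303 nV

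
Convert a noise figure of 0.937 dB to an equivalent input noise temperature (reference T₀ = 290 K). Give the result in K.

69.8 K

F = 10^(0.937/10) = 1.24079
T_e = (F − 1)·T₀ = (1.24079 − 1) × 290 = 69.8 K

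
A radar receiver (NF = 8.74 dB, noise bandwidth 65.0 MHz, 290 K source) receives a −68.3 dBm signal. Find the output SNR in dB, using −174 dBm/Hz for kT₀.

18.8 dB

Noise floor: N = −174 + 10 log₁₀(B) + NF
10 log₁₀(6.50×10⁷) = 78.13 dB
N = −174 + 78.13 + 8.74 = −87.13 dBm
SNR = P_sig − N = −68.3 − (−87.13) = 18.83 dB → 18.8 dB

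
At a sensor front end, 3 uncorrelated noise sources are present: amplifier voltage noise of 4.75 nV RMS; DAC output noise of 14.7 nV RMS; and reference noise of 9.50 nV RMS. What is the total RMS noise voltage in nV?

18.1 nV

Uncorrelated sources add in power (mean-square): V_tot = √(ΣV_i²)
V_tot = √[(4.75×10⁻⁹)² + (1.47×10⁻⁸)² + (9.50×10⁻⁹)²] = 1.81×10⁻⁸ V = 18.1 nV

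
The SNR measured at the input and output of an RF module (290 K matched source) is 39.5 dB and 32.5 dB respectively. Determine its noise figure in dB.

NF (dB) = SNR_in(dB) − SNR_out(dB) when the source is at T₀
NF = 39.5 − 32.5 = 7.0 dB

7.0 dB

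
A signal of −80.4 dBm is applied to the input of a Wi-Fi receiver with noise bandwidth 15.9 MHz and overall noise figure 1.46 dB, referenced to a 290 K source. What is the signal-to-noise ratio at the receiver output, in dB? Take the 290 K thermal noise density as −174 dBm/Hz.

20.1 dB

Noise floor: N = −174 + 10 log₁₀(B) + NF
10 log₁₀(1.59×10⁷) = 72.01 dB
N = −174 + 72.01 + 1.46 = −100.53 dBm
SNR = P_sig − N = −80.4 − (−100.53) = 20.13 dB → 20.1 dB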